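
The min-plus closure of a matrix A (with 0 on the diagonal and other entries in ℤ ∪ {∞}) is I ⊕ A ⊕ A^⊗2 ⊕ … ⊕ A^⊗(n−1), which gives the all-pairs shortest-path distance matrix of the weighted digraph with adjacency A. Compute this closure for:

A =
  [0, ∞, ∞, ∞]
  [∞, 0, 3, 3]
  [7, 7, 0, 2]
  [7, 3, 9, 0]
Closure =
  [0, ∞, ∞, ∞]
  [10, 0, 3, 3]
  [7, 5, 0, 2]
  [7, 3, 6, 0]

This is the Floyd-Warshall all-pairs shortest-path computation. For each intermediate vertex k = 0, 1, …, 3, update dist[i][j] ← min(dist[i][j], dist[i][k] + dist[k][j]). The final matrix gives, for each (i, j), the minimum total weight of any directed path from i to j (possibly empty when i = j).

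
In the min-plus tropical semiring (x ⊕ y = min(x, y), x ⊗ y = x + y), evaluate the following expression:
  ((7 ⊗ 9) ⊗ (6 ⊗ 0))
((7 ⊗ 9) ⊗ (6 ⊗ 0)) = 22

Expand innermost to outermost. Recall ⊕ takes the minimum of its arguments and ⊗ takes their sum. Working out the expression ((7 ⊗ 9) ⊗ (6 ⊗ 0)) gives 22.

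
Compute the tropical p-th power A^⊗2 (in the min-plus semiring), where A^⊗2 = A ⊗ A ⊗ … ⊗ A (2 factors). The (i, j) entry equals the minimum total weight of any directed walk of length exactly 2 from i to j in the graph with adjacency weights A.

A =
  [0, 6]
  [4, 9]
A^⊗2 =
  [0, 6]
  [4, 10]

Each entry (A^⊗2)_ij equals the minimum over all length-2 walks i = v_0 → v_1 → … → v_2 = j of Σ_t A[v_t][v_{t+1}]. For example, for (i, j) = (0, 1) we minimise over 2 possible intermediate vertex sequences; the minimum is 6, attained along the walk 0 → 0 → 1.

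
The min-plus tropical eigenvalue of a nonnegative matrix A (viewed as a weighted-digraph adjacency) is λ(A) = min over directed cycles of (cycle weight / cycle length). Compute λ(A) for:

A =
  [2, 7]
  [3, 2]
λ(A) = 2

Enumerate directed cycles and compute their means (weight / length). Sample:
  cycle 0 → 0: weight = 2, length = 1, mean = 2/1 ≈ 2.000
  cycle 1 → 1: weight = 2, length = 1, mean = 2/1 ≈ 2.000
  cycle 0 → 1 → 0: weight = 10, length = 2, mean = 10/2 ≈ 5.000
  cycle 1 → 0 → 1: weight = 10, length = 2, mean = 10/2 ≈ 5.000
Minimum mean = 2.000, attained e.g. along the cycle 0 → 0 with weight 2 and length 1. So λ(A) = 2/1 = 2.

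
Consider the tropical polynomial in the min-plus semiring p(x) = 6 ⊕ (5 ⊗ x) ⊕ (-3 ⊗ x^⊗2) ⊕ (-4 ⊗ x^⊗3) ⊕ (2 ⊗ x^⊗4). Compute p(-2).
p(-2) = -10

A tropical monomial a ⊗ x^⊗i evaluates to a + i · x. Evaluating each term at x = -2:
  Term 0 contributes 6 + 0 · -2 = 6
  Term 1 contributes 5 + 1 · -2 = 3
  Term 2 contributes -3 + 2 · -2 = -7
  Term 3 contributes -4 + 3 · -2 = -10
  Term 4 contributes 2 + 4 · -2 = -6
p(-2) = ⊕ of these = min[6, 3, -7, -10, -6] = -10.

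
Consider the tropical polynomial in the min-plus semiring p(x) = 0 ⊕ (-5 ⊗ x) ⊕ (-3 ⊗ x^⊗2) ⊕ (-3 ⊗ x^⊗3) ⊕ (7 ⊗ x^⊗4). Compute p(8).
p(8) = 0

A tropical monomial a ⊗ x^⊗i evaluates to a + i · x. Evaluating each term at x = 8:
  Term 0 contributes 0 + 0 · 8 = 0
  Term 1 contributes -5 + 1 · 8 = 3
  Term 2 contributes -3 + 2 · 8 = 13
  Term 3 contributes -3 + 3 · 8 = 21
  Term 4 contributes 7 + 4 · 8 = 39
p(8) = ⊕ of these = min[0, 3, 13, 21, 39] = 0.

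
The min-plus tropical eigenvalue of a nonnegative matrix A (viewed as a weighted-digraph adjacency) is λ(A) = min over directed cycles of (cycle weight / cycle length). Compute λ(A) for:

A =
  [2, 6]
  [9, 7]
λ(A) = 2

Enumerate directed cycles and compute their means (weight / length). Sample:
  cycle 0 → 0: weight = 2, length = 1, mean = 2/1 ≈ 2.000
  cycle 1 → 1: weight = 7, length = 1, mean = 7/1 ≈ 7.000
  cycle 0 → 1 → 0: weight = 15, length = 2, mean = 15/2 ≈ 7.500
  cycle 1 → 0 → 1: weight = 15, length = 2, mean = 15/2 ≈ 7.500
Minimum mean = 2.000, attained e.g. along the cycle 0 → 0 with weight 2 and length 1. So λ(A) = 2/1 = 2.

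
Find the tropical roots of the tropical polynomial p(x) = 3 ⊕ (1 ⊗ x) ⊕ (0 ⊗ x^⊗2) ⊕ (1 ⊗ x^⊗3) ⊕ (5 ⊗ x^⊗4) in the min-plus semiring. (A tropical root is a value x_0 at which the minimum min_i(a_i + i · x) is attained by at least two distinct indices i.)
Roots: {-4, -1, 1, 2}

Each tropical root is a break point of the lower envelope of the lines y = a_i + i · x (there are 5 lines, with slopes 0, 1, ..., 4). Only the lines that attain the minimum somewhere contribute to roots; other lines are dominated. Here the surviving (envelope) indices are i = 4, i = 3, i = 2, i = 1, i = 0.
Intersections between consecutive envelope lines give the roots: for adjacent envelope indices i < j the intersection is x = (a_i − a_j) / (j − i). Reading off the sorted break points: {-4, -1, 1, 2}.
Verification: at each break x_0, at least two indices attain the minimum of min_i(a_i + i · x_0).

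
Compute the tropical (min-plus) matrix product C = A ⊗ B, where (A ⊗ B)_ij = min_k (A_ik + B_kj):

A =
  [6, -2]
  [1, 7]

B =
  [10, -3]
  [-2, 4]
A ⊗ B =
  [-4, 2]
  [5, -2]

Apply the min-plus product entry-by-entry:
  C[0][0] = min over k of (A[0][0] + B[0][0] = 6 + 10 = 16, A[0][1] + B[1][0] = -2 + -2 = -4) = -4 (attained at k = 1)
  C[0][1] = min over k of (A[0][0] + B[0][1] = 6 + -3 = 3, A[0][1] + B[1][1] = -2 + 4 = 2) = 2 (attained at k = 1)
  C[1][0] = min over k of (A[1][0] + B[0][0] = 1 + 10 = 11, A[1][1] + B[1][0] = 7 + -2 = 5) = 5 (attained at k = 1)
  C[1][1] = min over k of (A[1][0] + B[0][1] = 1 + -3 = -2, A[1][1] + B[1][1] = 7 + 4 = 11) = -2 (attained at k = 0)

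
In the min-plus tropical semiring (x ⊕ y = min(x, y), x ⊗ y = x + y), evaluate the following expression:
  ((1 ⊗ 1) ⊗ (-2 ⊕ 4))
((1 ⊗ 1) ⊗ (-2 ⊕ 4)) = 0

Expand innermost to outermost. Recall ⊕ takes the minimum of its arguments and ⊗ takes their sum. Working out the expression ((1 ⊗ 1) ⊗ (-2 ⊕ 4)) gives 0.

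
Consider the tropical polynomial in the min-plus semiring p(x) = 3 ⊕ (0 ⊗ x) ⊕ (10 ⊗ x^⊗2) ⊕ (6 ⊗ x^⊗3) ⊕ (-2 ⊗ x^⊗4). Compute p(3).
p(3) = 3

A tropical monomial a ⊗ x^⊗i evaluates to a + i · x. Evaluating each term at x = 3:
  Term 0 contributes 3 + 0 · 3 = 3
  Term 1 contributes 0 + 1 · 3 = 3
  Term 2 contributes 10 + 2 · 3 = 16
  Term 3 contributes 6 + 3 · 3 = 15
  Term 4 contributes -2 + 4 · 3 = 10
p(3) = ⊕ of these = min[3, 3, 16, 15, 10] = 3.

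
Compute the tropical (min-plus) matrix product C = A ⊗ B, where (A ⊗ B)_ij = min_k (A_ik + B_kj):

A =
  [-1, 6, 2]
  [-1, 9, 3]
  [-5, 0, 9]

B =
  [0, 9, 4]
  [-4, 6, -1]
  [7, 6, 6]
A ⊗ B =
  [-1, 8, 3]
  [-1, 8, 3]
  [-5, 4, -1]

Apply the min-plus product entry-by-entry:
  C[0][0] = min over k of (A[0][0] + B[0][0] = -1 + 0 = -1, A[0][1] + B[1][0] = 6 + -4 = 2, A[0][2] + B[2][0] = 2 + 7 = 9) = -1 (attained at k = 0)
  C[0][1] = min over k of (A[0][0] + B[0][1] = -1 + 9 = 8, A[0][1] + B[1][1] = 6 + 6 = 12, A[0][2] + B[2][1] = 2 + 6 = 8) = 8 (attained at k = 0)
  C[0][2] = min over k of (A[0][0] + B[0][2] = -1 + 4 = 3, A[0][1] + B[1][2] = 6 + -1 = 5, A[0][2] + B[2][2] = 2 + 6 = 8) = 3 (attained at k = 0)
  C[1][0] = min over k of (A[1][0] + B[0][0] = -1 + 0 = -1, A[1][1] + B[1][0] = 9 + -4 = 5, A[1][2] + B[2][0] = 3 + 7 = 10) = -1 (attained at k = 0)
  C[1][1] = min over k of (A[1][0] + B[0][1] = -1 + 9 = 8, A[1][1] + B[1][1] = 9 + 6 = 15, A[1][2] + B[2][1] = 3 + 6 = 9) = 8 (attained at k = 0)
  C[1][2] = min over k of (A[1][0] + B[0][2] = -1 + 4 = 3, A[1][1] + B[1][2] = 9 + -1 = 8, A[1][2] + B[2][2] = 3 + 6 = 9) = 3 (attained at k = 0)
  C[2][0] = min over k of (A[2][0] + B[0][0] = -5 + 0 = -5, A[2][1] + B[1][0] = 0 + -4 = -4, A[2][2] + B[2][0] = 9 + 7 = 16) = -5 (attained at k = 0)
  C[2][1] = min over k of (A[2][0] + B[0][1] = -5 + 9 = 4, A[2][1] + B[1][1] = 0 + 6 = 6, A[2][2] + B[2][1] = 9 + 6 = 15) = 4 (attained at k = 0)
  C[2][2] = min over k of (A[2][0] + B[0][2] = -5 + 4 = -1, A[2][1] + B[1][2] = 0 + -1 = -1, A[2][2] + B[2][2] = 9 + 6 = 15) = -1 (attained at k = 0)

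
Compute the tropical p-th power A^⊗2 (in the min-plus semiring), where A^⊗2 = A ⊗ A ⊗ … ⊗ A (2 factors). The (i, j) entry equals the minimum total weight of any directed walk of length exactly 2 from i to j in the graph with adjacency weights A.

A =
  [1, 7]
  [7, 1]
A^⊗2 =
  [2, 8]
  [8, 2]

Each entry (A^⊗2)_ij equals the minimum over all length-2 walks i = v_0 → v_1 → … → v_2 = j of Σ_t A[v_t][v_{t+1}]. For example, for (i, j) = (0, 1) we minimise over 2 possible intermediate vertex sequences; the minimum is 8, attained along the walk 0 → 0 → 1.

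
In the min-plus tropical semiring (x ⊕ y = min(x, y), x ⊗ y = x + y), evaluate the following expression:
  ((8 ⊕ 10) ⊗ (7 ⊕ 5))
((8 ⊕ 10) ⊗ (7 ⊕ 5)) = 13

Expand innermost to outermost. Recall ⊕ takes the minimum of its arguments and ⊗ takes their sum. Working out the expression ((8 ⊕ 10) ⊗ (7 ⊕ 5)) gives 13.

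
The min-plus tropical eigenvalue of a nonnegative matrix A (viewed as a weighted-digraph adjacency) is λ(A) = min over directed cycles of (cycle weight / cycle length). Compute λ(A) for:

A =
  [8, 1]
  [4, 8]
λ(A) = 5/2

Enumerate directed cycles and compute their means (weight / length). Sample:
  cycle 0 → 0: weight = 8, length = 1, mean = 8/1 ≈ 8.000
  cycle 1 → 1: weight = 8, length = 1, mean = 8/1 ≈ 8.000
  cycle 0 → 1 → 0: weight = 5, length = 2, mean = 5/2 ≈ 2.500
  cycle 1 → 0 → 1: weight = 5, length = 2, mean = 5/2 ≈ 2.500
Minimum mean = 2.500, attained e.g. along the cycle 0 → 1 → 0 with weight 5 and length 2. So λ(A) = 5/2 = 5/2.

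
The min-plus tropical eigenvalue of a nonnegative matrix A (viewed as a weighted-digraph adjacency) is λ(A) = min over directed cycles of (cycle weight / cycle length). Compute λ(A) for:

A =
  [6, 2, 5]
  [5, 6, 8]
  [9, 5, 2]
λ(A) = 2

Enumerate directed cycles and compute their means (weight / length). Sample:
  cycle 0 → 0: weight = 6, length = 1, mean = 6/1 ≈ 6.000
  cycle 1 → 1: weight = 6, length = 1, mean = 6/1 ≈ 6.000
  cycle 2 → 2: weight = 2, length = 1, mean = 2/1 ≈ 2.000
  cycle 0 → 1 → 0: weight = 7, length = 2, mean = 7/2 ≈ 3.500
  cycle 0 → 2 → 0: weight = 14, length = 2, mean = 14/2 ≈ 7.000
  cycle 1 → 0 → 1: weight = 7, length = 2, mean = 7/2 ≈ 3.500
Minimum mean = 2.000, attained e.g. along the cycle 2 → 2 with weight 2 and length 1. So λ(A) = 2/1 = 2.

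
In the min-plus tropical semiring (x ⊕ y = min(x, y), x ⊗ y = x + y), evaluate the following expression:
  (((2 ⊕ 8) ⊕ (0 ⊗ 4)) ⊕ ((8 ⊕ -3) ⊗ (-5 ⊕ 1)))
(((2 ⊕ 8) ⊕ (0 ⊗ 4)) ⊕ ((8 ⊕ -3) ⊗ (-5 ⊕ 1))) = -8

Expand innermost to outermost. Recall ⊕ takes the minimum of its arguments and ⊗ takes their sum. Working out the expression (((2 ⊕ 8) ⊕ (0 ⊗ 4)) ⊕ ((8 ⊕ -3) ⊗ (-5 ⊕ 1))) gives -8.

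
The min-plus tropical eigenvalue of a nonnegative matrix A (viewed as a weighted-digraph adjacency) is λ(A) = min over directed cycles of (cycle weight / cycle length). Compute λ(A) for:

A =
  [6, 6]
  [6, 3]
λ(A) = 3

Enumerate directed cycles and compute their means (weight / length). Sample:
  cycle 0 → 0: weight = 6, length = 1, mean = 6/1 ≈ 6.000
  cycle 1 → 1: weight = 3, length = 1, mean = 3/1 ≈ 3.000
  cycle 0 → 1 → 0: weight = 12, length = 2, mean = 12/2 ≈ 6.000
  cycle 1 → 0 → 1: weight = 12, length = 2, mean = 12/2 ≈ 6.000
Minimum mean = 3.000, attained e.g. along the cycle 1 → 1 with weight 3 and length 1. So λ(A) = 3/1 = 3.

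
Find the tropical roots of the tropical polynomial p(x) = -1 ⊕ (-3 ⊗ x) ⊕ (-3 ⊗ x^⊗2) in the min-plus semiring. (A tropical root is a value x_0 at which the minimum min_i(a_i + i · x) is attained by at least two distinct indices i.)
Roots: {0, 2}

Each tropical root is a break point of the lower envelope of the lines y = a_i + i · x (there are 3 lines, with slopes 0, 1, ..., 2). Only the lines that attain the minimum somewhere contribute to roots; other lines are dominated. Here the surviving (envelope) indices are i = 2, i = 1, i = 0.
Intersections between consecutive envelope lines give the roots: for adjacent envelope indices i < j the intersection is x = (a_i − a_j) / (j − i). Reading off the sorted break points: {0, 2}.
Verification: at each break x_0, at least two indices attain the minimum of min_i(a_i + i · x_0).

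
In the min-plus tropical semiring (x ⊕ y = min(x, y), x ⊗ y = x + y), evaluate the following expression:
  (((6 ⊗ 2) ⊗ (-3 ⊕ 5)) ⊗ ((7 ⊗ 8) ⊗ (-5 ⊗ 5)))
(((6 ⊗ 2) ⊗ (-3 ⊕ 5)) ⊗ ((7 ⊗ 8) ⊗ (-5 ⊗ 5))) = 20

Expand innermost to outermost. Recall ⊕ takes the minimum of its arguments and ⊗ takes their sum. Working out the expression (((6 ⊗ 2) ⊗ (-3 ⊕ 5)) ⊗ ((7 ⊗ 8) ⊗ (-5 ⊗ 5))) gives 20.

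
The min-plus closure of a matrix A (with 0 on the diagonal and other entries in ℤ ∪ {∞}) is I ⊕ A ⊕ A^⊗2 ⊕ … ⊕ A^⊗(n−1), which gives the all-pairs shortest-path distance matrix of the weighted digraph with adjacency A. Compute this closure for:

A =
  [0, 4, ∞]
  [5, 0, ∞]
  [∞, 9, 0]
Closure =
  [0, 4, ∞]
  [5, 0, ∞]
  [14, 9, 0]

This is the Floyd-Warshall all-pairs shortest-path computation. For each intermediate vertex k = 0, 1, …, 2, update dist[i][j] ← min(dist[i][j], dist[i][k] + dist[k][j]). The final matrix gives, for each (i, j), the minimum total weight of any directed path from i to j (possibly empty when i = j).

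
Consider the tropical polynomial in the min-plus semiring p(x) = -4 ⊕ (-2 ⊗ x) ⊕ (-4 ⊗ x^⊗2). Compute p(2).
p(2) = -4

A tropical monomial a ⊗ x^⊗i evaluates to a + i · x. Evaluating each term at x = 2:
  Term 0 contributes -4 + 0 · 2 = -4
  Term 1 contributes -2 + 1 · 2 = 0
  Term 2 contributes -4 + 2 · 2 = 0
p(2) = ⊕ of these = min[-4, 0, 0] = -4.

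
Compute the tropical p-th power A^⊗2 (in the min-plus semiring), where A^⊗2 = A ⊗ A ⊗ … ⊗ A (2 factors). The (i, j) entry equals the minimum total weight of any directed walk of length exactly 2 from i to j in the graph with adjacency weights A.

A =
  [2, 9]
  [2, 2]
A^⊗2 =
  [4, 11]
  [4, 4]

Each entry (A^⊗2)_ij equals the minimum over all length-2 walks i = v_0 → v_1 → … → v_2 = j of Σ_t A[v_t][v_{t+1}]. For example, for (i, j) = (0, 1) we minimise over 2 possible intermediate vertex sequences; the minimum is 11, attained along the walk 0 → 0 → 1.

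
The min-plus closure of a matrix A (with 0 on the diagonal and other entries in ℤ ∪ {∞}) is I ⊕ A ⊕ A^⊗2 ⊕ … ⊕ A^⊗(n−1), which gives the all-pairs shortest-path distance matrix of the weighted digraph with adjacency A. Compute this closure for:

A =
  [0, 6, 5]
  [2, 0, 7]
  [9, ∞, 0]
Closure =
  [0, 6, 5]
  [2, 0, 7]
  [9, 15, 0]

This is the Floyd-Warshall all-pairs shortest-path computation. For each intermediate vertex k = 0, 1, …, 2, update dist[i][j] ← min(dist[i][j], dist[i][k] + dist[k][j]). The final matrix gives, for each (i, j), the minimum total weight of any directed path from i to j (possibly empty when i = j).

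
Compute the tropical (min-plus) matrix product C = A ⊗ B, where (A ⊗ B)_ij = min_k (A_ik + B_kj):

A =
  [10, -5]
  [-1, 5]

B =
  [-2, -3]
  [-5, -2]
A ⊗ B =
  [-10, -7]
  [-3, -4]

Apply the min-plus product entry-by-entry:
  C[0][0] = min over k of (A[0][0] + B[0][0] = 10 + -2 = 8, A[0][1] + B[1][0] = -5 + -5 = -10) = -10 (attained at k = 1)
  C[0][1] = min over k of (A[0][0] + B[0][1] = 10 + -3 = 7, A[0][1] + B[1][1] = -5 + -2 = -7) = -7 (attained at k = 1)
  C[1][0] = min over k of (A[1][0] + B[0][0] = -1 + -2 = -3, A[1][1] + B[1][0] = 5 + -5 = 0) = -3 (attained at k = 0)
  C[1][1] = min over k of (A[1][0] + B[0][1] = -1 + -3 = -4, A[1][1] + B[1][1] = 5 + -2 = 3) = -4 (attained at k = 0)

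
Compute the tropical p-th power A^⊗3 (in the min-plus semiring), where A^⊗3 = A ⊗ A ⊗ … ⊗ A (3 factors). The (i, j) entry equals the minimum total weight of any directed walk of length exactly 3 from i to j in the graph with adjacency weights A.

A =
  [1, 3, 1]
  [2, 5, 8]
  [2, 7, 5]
A^⊗3 =
  [3, 5, 3]
  [4, 6, 4]
  [4, 6, 4]

Each entry (A^⊗3)_ij equals the minimum over all length-3 walks i = v_0 → v_1 → … → v_3 = j of Σ_t A[v_t][v_{t+1}]. For example, for (i, j) = (0, 2) we minimise over 9 possible intermediate vertex sequences; the minimum is 3, attained along the walk 0 → 0 → 0 → 2.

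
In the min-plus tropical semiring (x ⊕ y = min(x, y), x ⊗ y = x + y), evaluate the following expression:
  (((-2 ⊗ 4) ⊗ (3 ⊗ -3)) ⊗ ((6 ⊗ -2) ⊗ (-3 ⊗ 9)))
(((-2 ⊗ 4) ⊗ (3 ⊗ -3)) ⊗ ((6 ⊗ -2) ⊗ (-3 ⊗ 9))) = 12

Expand innermost to outermost. Recall ⊕ takes the minimum of its arguments and ⊗ takes their sum. Working out the expression (((-2 ⊗ 4) ⊗ (3 ⊗ -3)) ⊗ ((6 ⊗ -2) ⊗ (-3 ⊗ 9))) gives 12.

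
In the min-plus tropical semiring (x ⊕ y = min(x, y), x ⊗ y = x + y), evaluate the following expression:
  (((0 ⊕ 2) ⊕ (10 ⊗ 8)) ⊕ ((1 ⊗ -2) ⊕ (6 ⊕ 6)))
(((0 ⊕ 2) ⊕ (10 ⊗ 8)) ⊕ ((1 ⊗ -2) ⊕ (6 ⊕ 6))) = -1

Expand innermost to outermost. Recall ⊕ takes the minimum of its arguments and ⊗ takes their sum. Working out the expression (((0 ⊕ 2) ⊕ (10 ⊗ 8)) ⊕ ((1 ⊗ -2) ⊕ (6 ⊕ 6))) gives -1.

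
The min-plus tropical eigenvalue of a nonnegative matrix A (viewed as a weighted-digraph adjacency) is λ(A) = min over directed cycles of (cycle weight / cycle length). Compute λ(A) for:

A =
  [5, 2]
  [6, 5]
λ(A) = 4

Enumerate directed cycles and compute their means (weight / length). Sample:
  cycle 0 → 0: weight = 5, length = 1, mean = 5/1 ≈ 5.000
  cycle 1 → 1: weight = 5, length = 1, mean = 5/1 ≈ 5.000
  cycle 0 → 1 → 0: weight = 8, length = 2, mean = 8/2 ≈ 4.000
  cycle 1 → 0 → 1: weight = 8, length = 2, mean = 8/2 ≈ 4.000
Minimum mean = 4.000, attained e.g. along the cycle 0 → 1 → 0 with weight 8 and length 2. So λ(A) = 8/2 = 4.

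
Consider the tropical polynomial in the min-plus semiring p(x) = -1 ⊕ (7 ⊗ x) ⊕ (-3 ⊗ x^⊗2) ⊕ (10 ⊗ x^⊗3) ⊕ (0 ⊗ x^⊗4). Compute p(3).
p(3) = -1

A tropical monomial a ⊗ x^⊗i evaluates to a + i · x. Evaluating each term at x = 3:
  Term 0 contributes -1 + 0 · 3 = -1
  Term 1 contributes 7 + 1 · 3 = 10
  Term 2 contributes -3 + 2 · 3 = 3
  Term 3 contributes 10 + 3 · 3 = 19
  Term 4 contributes 0 + 4 · 3 = 12
p(3) = ⊕ of these = min[-1, 10, 3, 19, 12] = -1.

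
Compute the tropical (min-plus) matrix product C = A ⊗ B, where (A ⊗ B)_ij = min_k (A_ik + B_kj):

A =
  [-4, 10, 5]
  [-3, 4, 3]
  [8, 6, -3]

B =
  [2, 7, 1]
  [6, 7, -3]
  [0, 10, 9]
A ⊗ B =
  [-2, 3, -3]
  [-1, 4, -2]
  [-3, 7, 3]

Apply the min-plus product entry-by-entry:
  C[0][0] = min over k of (A[0][0] + B[0][0] = -4 + 2 = -2, A[0][1] + B[1][0] = 10 + 6 = 16, A[0][2] + B[2][0] = 5 + 0 = 5) = -2 (attained at k = 0)
  C[0][1] = min over k of (A[0][0] + B[0][1] = -4 + 7 = 3, A[0][1] + B[1][1] = 10 + 7 = 17, A[0][2] + B[2][1] = 5 + 10 = 15) = 3 (attained at k = 0)
  C[0][2] = min over k of (A[0][0] + B[0][2] = -4 + 1 = -3, A[0][1] + B[1][2] = 10 + -3 = 7, A[0][2] + B[2][2] = 5 + 9 = 14) = -3 (attained at k = 0)
  C[1][0] = min over k of (A[1][0] + B[0][0] = -3 + 2 = -1, A[1][1] + B[1][0] = 4 + 6 = 10, A[1][2] + B[2][0] = 3 + 0 = 3) = -1 (attained at k = 0)
  C[1][1] = min over k of (A[1][0] + B[0][1] = -3 + 7 = 4, A[1][1] + B[1][1] = 4 + 7 = 11, A[1][2] + B[2][1] = 3 + 10 = 13) = 4 (attained at k = 0)
  C[1][2] = min over k of (A[1][0] + B[0][2] = -3 + 1 = -2, A[1][1] + B[1][2] = 4 + -3 = 1, A[1][2] + B[2][2] = 3 + 9 = 12) = -2 (attained at k = 0)
  C[2][0] = min over k of (A[2][0] + B[0][0] = 8 + 2 = 10, A[2][1] + B[1][0] = 6 + 6 = 12, A[2][2] + B[2][0] = -3 + 0 = -3) = -3 (attained at k = 2)
  C[2][1] = min over k of (A[2][0] + B[0][1] = 8 + 7 = 15, A[2][1] + B[1][1] = 6 + 7 = 13, A[2][2] + B[2][1] = -3 + 10 = 7) = 7 (attained at k = 2)
  C[2][2] = min over k of (A[2][0] + B[0][2] = 8 + 1 = 9, A[2][1] + B[1][2] = 6 + -3 = 3, A[2][2] + B[2][2] = -3 + 9 = 6) = 3 (attained at k = 1)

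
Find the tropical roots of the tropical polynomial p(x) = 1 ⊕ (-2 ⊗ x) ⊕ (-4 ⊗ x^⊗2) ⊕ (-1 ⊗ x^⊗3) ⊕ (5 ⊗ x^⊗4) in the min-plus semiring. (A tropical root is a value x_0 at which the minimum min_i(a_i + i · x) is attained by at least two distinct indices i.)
Roots: {-6, -3, 2, 3}

Each tropical root is a break point of the lower envelope of the lines y = a_i + i · x (there are 5 lines, with slopes 0, 1, ..., 4). Only the lines that attain the minimum somewhere contribute to roots; other lines are dominated. Here the surviving (envelope) indices are i = 4, i = 3, i = 2, i = 1, i = 0.
Intersections between consecutive envelope lines give the roots: for adjacent envelope indices i < j the intersection is x = (a_i − a_j) / (j − i). Reading off the sorted break points: {-6, -3, 2, 3}.
Verification: at each break x_0, at least two indices attain the minimum of min_i(a_i + i · x_0).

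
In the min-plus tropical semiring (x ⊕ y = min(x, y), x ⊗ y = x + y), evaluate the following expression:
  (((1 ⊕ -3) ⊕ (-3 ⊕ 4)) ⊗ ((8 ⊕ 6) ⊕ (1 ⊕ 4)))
(((1 ⊕ -3) ⊕ (-3 ⊕ 4)) ⊗ ((8 ⊕ 6) ⊕ (1 ⊕ 4))) = -2

Expand innermost to outermost. Recall ⊕ takes the minimum of its arguments and ⊗ takes their sum. Working out the expression (((1 ⊕ -3) ⊕ (-3 ⊕ 4)) ⊗ ((8 ⊕ 6) ⊕ (1 ⊕ 4))) gives -2.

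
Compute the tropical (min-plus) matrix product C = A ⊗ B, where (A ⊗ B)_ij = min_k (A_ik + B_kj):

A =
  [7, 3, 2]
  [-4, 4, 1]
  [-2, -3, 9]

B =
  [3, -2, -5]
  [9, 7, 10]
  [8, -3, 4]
A ⊗ B =
  [10, -1, 2]
  [-1, -6, -9]
  [1, -4, -7]

Apply the min-plus product entry-by-entry:
  C[0][0] = min over k of (A[0][0] + B[0][0] = 7 + 3 = 10, A[0][1] + B[1][0] = 3 + 9 = 12, A[0][2] + B[2][0] = 2 + 8 = 10) = 10 (attained at k = 0)
  C[0][1] = min over k of (A[0][0] + B[0][1] = 7 + -2 = 5, A[0][1] + B[1][1] = 3 + 7 = 10, A[0][2] + B[2][1] = 2 + -3 = -1) = -1 (attained at k = 2)
  C[0][2] = min over k of (A[0][0] + B[0][2] = 7 + -5 = 2, A[0][1] + B[1][2] = 3 + 10 = 13, A[0][2] + B[2][2] = 2 + 4 = 6) = 2 (attained at k = 0)
  C[1][0] = min over k of (A[1][0] + B[0][0] = -4 + 3 = -1, A[1][1] + B[1][0] = 4 + 9 = 13, A[1][2] + B[2][0] = 1 + 8 = 9) = -1 (attained at k = 0)
  C[1][1] = min over k of (A[1][0] + B[0][1] = -4 + -2 = -6, A[1][1] + B[1][1] = 4 + 7 = 11, A[1][2] + B[2][1] = 1 + -3 = -2) = -6 (attained at k = 0)
  C[1][2] = min over k of (A[1][0] + B[0][2] = -4 + -5 = -9, A[1][1] + B[1][2] = 4 + 10 = 14, A[1][2] + B[2][2] = 1 + 4 = 5) = -9 (attained at k = 0)
  C[2][0] = min over k of (A[2][0] + B[0][0] = -2 + 3 = 1, A[2][1] + B[1][0] = -3 + 9 = 6, A[2][2] + B[2][0] = 9 + 8 = 17) = 1 (attained at k = 0)
  C[2][1] = min over k of (A[2][0] + B[0][1] = -2 + -2 = -4, A[2][1] + B[1][1] = -3 + 7 = 4, A[2][2] + B[2][1] = 9 + -3 = 6) = -4 (attained at k = 0)
  C[2][2] = min over k of (A[2][0] + B[0][2] = -2 + -5 = -7, A[2][1] + B[1][2] = -3 + 10 = 7, A[2][2] + B[2][2] = 9 + 4 = 13) = -7 (attained at k = 0)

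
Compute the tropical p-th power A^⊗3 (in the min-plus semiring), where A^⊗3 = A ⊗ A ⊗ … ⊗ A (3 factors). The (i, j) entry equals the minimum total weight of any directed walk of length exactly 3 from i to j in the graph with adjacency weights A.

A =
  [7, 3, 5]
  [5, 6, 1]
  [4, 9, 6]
A^⊗3 =
  [8, 11, 10]
  [11, 8, 9]
  [12, 13, 8]

Each entry (A^⊗3)_ij equals the minimum over all length-3 walks i = v_0 → v_1 → … → v_3 = j of Σ_t A[v_t][v_{t+1}]. For example, for (i, j) = (0, 2) we minimise over 9 possible intermediate vertex sequences; the minimum is 10, attained along the walk 0 → 1 → 1 → 2.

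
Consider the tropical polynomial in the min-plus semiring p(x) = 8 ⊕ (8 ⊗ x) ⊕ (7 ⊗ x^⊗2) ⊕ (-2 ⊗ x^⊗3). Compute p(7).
p(7) = 8

A tropical monomial a ⊗ x^⊗i evaluates to a + i · x. Evaluating each term at x = 7:
  Term 0 contributes 8 + 0 · 7 = 8
  Term 1 contributes 8 + 1 · 7 = 15
  Term 2 contributes 7 + 2 · 7 = 21
  Term 3 contributes -2 + 3 · 7 = 19
p(7) = ⊕ of these = min[8, 15, 21, 19] = 8.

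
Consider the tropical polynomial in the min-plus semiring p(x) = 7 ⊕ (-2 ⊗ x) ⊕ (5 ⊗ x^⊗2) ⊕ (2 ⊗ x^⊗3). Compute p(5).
p(5) = 3

A tropical monomial a ⊗ x^⊗i evaluates to a + i · x. Evaluating each term at x = 5:
  Term 0 contributes 7 + 0 · 5 = 7
  Term 1 contributes -2 + 1 · 5 = 3
  Term 2 contributes 5 + 2 · 5 = 15
  Term 3 contributes 2 + 3 · 5 = 17
p(5) = ⊕ of these = min[7, 3, 15, 17] = 3.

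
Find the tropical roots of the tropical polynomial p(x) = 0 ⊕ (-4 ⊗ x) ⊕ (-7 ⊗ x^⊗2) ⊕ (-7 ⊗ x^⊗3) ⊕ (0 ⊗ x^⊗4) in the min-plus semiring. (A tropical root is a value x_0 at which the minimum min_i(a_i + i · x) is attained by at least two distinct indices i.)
Roots: {-7, 0, 3, 4}

Each tropical root is a break point of the lower envelope of the lines y = a_i + i · x (there are 5 lines, with slopes 0, 1, ..., 4). Only the lines that attain the minimum somewhere contribute to roots; other lines are dominated. Here the surviving (envelope) indices are i = 4, i = 3, i = 2, i = 1, i = 0.
Intersections between consecutive envelope lines give the roots: for adjacent envelope indices i < j the intersection is x = (a_i − a_j) / (j − i). Reading off the sorted break points: {-7, 0, 3, 4}.
Verification: at each break x_0, at least two indices attain the minimum of min_i(a_i + i · x_0).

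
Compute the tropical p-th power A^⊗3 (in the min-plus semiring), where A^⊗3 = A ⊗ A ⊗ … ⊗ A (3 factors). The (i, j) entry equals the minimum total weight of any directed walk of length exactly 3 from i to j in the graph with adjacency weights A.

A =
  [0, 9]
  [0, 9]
A^⊗3 =
  [0, 9]
  [0, 9]

Each entry (A^⊗3)_ij equals the minimum over all length-3 walks i = v_0 → v_1 → … → v_3 = j of Σ_t A[v_t][v_{t+1}]. For example, for (i, j) = (0, 1) we minimise over 4 possible intermediate vertex sequences; the minimum is 9, attained along the walk 0 → 0 → 0 → 1.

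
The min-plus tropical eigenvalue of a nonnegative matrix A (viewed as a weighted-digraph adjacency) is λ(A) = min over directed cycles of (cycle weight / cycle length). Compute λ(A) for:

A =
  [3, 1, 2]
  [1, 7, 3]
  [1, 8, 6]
λ(A) = 1

Enumerate directed cycles and compute their means (weight / length). Sample:
  cycle 0 → 0: weight = 3, length = 1, mean = 3/1 ≈ 3.000
  cycle 1 → 1: weight = 7, length = 1, mean = 7/1 ≈ 7.000
  cycle 2 → 2: weight = 6, length = 1, mean = 6/1 ≈ 6.000
  cycle 0 → 1 → 0: weight = 2, length = 2, mean = 2/2 ≈ 1.000
  cycle 0 → 2 → 0: weight = 3, length = 2, mean = 3/2 ≈ 1.500
  cycle 1 → 0 → 1: weight = 2, length = 2, mean = 2/2 ≈ 1.000
Minimum mean = 1.000, attained e.g. along the cycle 0 → 1 → 0 with weight 2 and length 2. So λ(A) = 2/2 = 1.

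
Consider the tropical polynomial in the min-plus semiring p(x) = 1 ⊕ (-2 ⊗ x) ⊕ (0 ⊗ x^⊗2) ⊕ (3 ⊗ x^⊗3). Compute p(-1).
p(-1) = -3

A tropical monomial a ⊗ x^⊗i evaluates to a + i · x. Evaluating each term at x = -1:
  Term 0 contributes 1 + 0 · -1 = 1
  Term 1 contributes -2 + 1 · -1 = -3
  Term 2 contributes 0 + 2 · -1 = -2
  Term 3 contributes 3 + 3 · -1 = 0
p(-1) = ⊕ of these = min[1, -3, -2, 0] = -3.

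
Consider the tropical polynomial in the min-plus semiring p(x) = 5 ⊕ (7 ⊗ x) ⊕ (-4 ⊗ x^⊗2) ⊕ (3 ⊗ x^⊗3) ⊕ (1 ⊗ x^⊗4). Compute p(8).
p(8) = 5

A tropical monomial a ⊗ x^⊗i evaluates to a + i · x. Evaluating each term at x = 8:
  Term 0 contributes 5 + 0 · 8 = 5
  Term 1 contributes 7 + 1 · 8 = 15
  Term 2 contributes -4 + 2 · 8 = 12
  Term 3 contributes 3 + 3 · 8 = 27
  Term 4 contributes 1 + 4 · 8 = 33
p(8) = ⊕ of these = min[5, 15, 12, 27, 33] = 5.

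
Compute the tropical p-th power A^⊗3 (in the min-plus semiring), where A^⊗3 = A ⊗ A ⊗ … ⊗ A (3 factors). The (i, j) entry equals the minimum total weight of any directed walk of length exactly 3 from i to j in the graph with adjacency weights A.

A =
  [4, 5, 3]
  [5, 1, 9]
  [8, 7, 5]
A^⊗3 =
  [11, 7, 11]
  [7, 3, 9]
  [13, 9, 15]

Each entry (A^⊗3)_ij equals the minimum over all length-3 walks i = v_0 → v_1 → … → v_3 = j of Σ_t A[v_t][v_{t+1}]. For example, for (i, j) = (0, 2) we minimise over 9 possible intermediate vertex sequences; the minimum is 11, attained along the walk 0 → 0 → 0 → 2.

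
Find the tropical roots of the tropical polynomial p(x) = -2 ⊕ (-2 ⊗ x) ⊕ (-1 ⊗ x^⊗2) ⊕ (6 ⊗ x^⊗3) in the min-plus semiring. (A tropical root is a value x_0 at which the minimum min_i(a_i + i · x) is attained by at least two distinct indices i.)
Roots: {-7, -1, 0}

Each tropical root is a break point of the lower envelope of the lines y = a_i + i · x (there are 4 lines, with slopes 0, 1, ..., 3). Only the lines that attain the minimum somewhere contribute to roots; other lines are dominated. Here the surviving (envelope) indices are i = 3, i = 2, i = 1, i = 0.
Intersections between consecutive envelope lines give the roots: for adjacent envelope indices i < j the intersection is x = (a_i − a_j) / (j − i). Reading off the sorted break points: {-7, -1, 0}.
Verification: at each break x_0, at least two indices attain the minimum of min_i(a_i + i · x_0).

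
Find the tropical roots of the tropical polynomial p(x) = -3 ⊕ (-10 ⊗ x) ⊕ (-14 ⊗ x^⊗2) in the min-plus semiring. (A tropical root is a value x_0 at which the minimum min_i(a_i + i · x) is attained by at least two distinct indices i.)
Roots: {4, 7}

Each tropical root is a break point of the lower envelope of the lines y = a_i + i · x (there are 3 lines, with slopes 0, 1, ..., 2). Only the lines that attain the minimum somewhere contribute to roots; other lines are dominated. Here the surviving (envelope) indices are i = 2, i = 1, i = 0.
Intersections between consecutive envelope lines give the roots: for adjacent envelope indices i < j the intersection is x = (a_i − a_j) / (j − i). Reading off the sorted break points: {4, 7}.
Verification: at each break x_0, at least two indices attain the minimum of min_i(a_i + i · x_0).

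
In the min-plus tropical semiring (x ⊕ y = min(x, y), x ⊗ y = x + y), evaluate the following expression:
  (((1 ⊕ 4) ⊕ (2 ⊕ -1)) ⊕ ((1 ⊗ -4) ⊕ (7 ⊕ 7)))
(((1 ⊕ 4) ⊕ (2 ⊕ -1)) ⊕ ((1 ⊗ -4) ⊕ (7 ⊕ 7))) = -3

Expand innermost to outermost. Recall ⊕ takes the minimum of its arguments and ⊗ takes their sum. Working out the expression (((1 ⊕ 4) ⊕ (2 ⊕ -1)) ⊕ ((1 ⊗ -4) ⊕ (7 ⊕ 7))) gives -3.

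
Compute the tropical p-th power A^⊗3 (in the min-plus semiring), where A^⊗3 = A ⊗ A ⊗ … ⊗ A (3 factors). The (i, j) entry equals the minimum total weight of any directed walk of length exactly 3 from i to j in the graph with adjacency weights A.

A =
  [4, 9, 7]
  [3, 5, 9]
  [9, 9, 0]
A^⊗3 =
  [12, 16, 7]
  [11, 15, 9]
  [9, 9, 0]

Each entry (A^⊗3)_ij equals the minimum over all length-3 walks i = v_0 → v_1 → … → v_3 = j of Σ_t A[v_t][v_{t+1}]. For example, for (i, j) = (0, 2) we minimise over 9 possible intermediate vertex sequences; the minimum is 7, attained along the walk 0 → 2 → 2 → 2.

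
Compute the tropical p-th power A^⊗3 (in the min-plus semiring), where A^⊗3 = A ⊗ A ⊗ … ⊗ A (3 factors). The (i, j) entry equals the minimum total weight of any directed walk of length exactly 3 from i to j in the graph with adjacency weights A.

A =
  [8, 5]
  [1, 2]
A^⊗3 =
  [8, 9]
  [5, 6]

Each entry (A^⊗3)_ij equals the minimum over all length-3 walks i = v_0 → v_1 → … → v_3 = j of Σ_t A[v_t][v_{t+1}]. For example, for (i, j) = (0, 1) we minimise over 4 possible intermediate vertex sequences; the minimum is 9, attained along the walk 0 → 1 → 1 → 1.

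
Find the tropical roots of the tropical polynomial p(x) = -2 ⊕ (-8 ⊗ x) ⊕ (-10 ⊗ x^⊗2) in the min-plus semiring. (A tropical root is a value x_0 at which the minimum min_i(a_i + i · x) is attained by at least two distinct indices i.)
Roots: {2, 6}

Each tropical root is a break point of the lower envelope of the lines y = a_i + i · x (there are 3 lines, with slopes 0, 1, ..., 2). Only the lines that attain the minimum somewhere contribute to roots; other lines are dominated. Here the surviving (envelope) indices are i = 2, i = 1, i = 0.
Intersections between consecutive envelope lines give the roots: for adjacent envelope indices i < j the intersection is x = (a_i − a_j) / (j − i). Reading off the sorted break points: {2, 6}.
Verification: at each break x_0, at least two indices attain the minimum of min_i(a_i + i · x_0).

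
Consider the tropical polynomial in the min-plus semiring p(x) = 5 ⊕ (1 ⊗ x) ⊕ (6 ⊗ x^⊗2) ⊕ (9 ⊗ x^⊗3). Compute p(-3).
p(-3) = -2

A tropical monomial a ⊗ x^⊗i evaluates to a + i · x. Evaluating each term at x = -3:
  Term 0 contributes 5 + 0 · -3 = 5
  Term 1 contributes 1 + 1 · -3 = -2
  Term 2 contributes 6 + 2 · -3 = 0
  Term 3 contributes 9 + 3 · -3 = 0
p(-3) = ⊕ of these = min[5, -2, 0, 0] = -2.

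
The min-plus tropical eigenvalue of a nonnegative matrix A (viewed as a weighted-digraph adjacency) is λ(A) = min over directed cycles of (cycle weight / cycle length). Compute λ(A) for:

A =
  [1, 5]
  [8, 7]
λ(A) = 1

Enumerate directed cycles and compute their means (weight / length). Sample:
  cycle 0 → 0: weight = 1, length = 1, mean = 1/1 ≈ 1.000
  cycle 1 → 1: weight = 7, length = 1, mean = 7/1 ≈ 7.000
  cycle 0 → 1 → 0: weight = 13, length = 2, mean = 13/2 ≈ 6.500
  cycle 1 → 0 → 1: weight = 13, length = 2, mean = 13/2 ≈ 6.500
Minimum mean = 1.000, attained e.g. along the cycle 0 → 0 with weight 1 and length 1. So λ(A) = 1/1 = 1.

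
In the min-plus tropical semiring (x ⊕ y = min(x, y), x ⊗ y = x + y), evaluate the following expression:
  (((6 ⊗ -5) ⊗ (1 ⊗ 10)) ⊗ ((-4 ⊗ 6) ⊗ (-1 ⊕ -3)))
(((6 ⊗ -5) ⊗ (1 ⊗ 10)) ⊗ ((-4 ⊗ 6) ⊗ (-1 ⊕ -3))) = 11

Expand innermost to outermost. Recall ⊕ takes the minimum of its arguments and ⊗ takes their sum. Working out the expression (((6 ⊗ -5) ⊗ (1 ⊗ 10)) ⊗ ((-4 ⊗ 6) ⊗ (-1 ⊕ -3))) gives 11.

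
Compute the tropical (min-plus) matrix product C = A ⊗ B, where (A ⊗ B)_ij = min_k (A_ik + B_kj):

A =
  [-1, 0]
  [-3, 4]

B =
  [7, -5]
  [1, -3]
A ⊗ B =
  [1, -6]
  [4, -8]

Apply the min-plus product entry-by-entry:
  C[0][0] = min over k of (A[0][0] + B[0][0] = -1 + 7 = 6, A[0][1] + B[1][0] = 0 + 1 = 1) = 1 (attained at k = 1)
  C[0][1] = min over k of (A[0][0] + B[0][1] = -1 + -5 = -6, A[0][1] + B[1][1] = 0 + -3 = -3) = -6 (attained at k = 0)
  C[1][0] = min over k of (A[1][0] + B[0][0] = -3 + 7 = 4, A[1][1] + B[1][0] = 4 + 1 = 5) = 4 (attained at k = 0)
  C[1][1] = min over k of (A[1][0] + B[0][1] = -3 + -5 = -8, A[1][1] + B[1][1] = 4 + -3 = 1) = -8 (attained at k = 0)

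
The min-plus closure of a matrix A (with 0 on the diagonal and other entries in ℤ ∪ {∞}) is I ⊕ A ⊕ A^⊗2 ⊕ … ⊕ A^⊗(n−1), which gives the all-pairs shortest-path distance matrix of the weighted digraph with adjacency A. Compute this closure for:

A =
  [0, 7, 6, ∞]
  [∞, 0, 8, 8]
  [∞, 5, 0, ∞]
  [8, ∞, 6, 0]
Closure =
  [0, 7, 6, 15]
  [16, 0, 8, 8]
  [21, 5, 0, 13]
  [8, 11, 6, 0]

This is the Floyd-Warshall all-pairs shortest-path computation. For each intermediate vertex k = 0, 1, …, 3, update dist[i][j] ← min(dist[i][j], dist[i][k] + dist[k][j]). The final matrix gives, for each (i, j), the minimum total weight of any directed path from i to j (possibly empty when i = j).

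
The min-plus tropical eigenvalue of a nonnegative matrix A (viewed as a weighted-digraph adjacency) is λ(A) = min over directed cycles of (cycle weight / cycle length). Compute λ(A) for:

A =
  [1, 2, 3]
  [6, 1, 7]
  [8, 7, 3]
λ(A) = 1

Enumerate directed cycles and compute their means (weight / length). Sample:
  cycle 0 → 0: weight = 1, length = 1, mean = 1/1 ≈ 1.000
  cycle 1 → 1: weight = 1, length = 1, mean = 1/1 ≈ 1.000
  cycle 2 → 2: weight = 3, length = 1, mean = 3/1 ≈ 3.000
  cycle 0 → 1 → 0: weight = 8, length = 2, mean = 8/2 ≈ 4.000
  cycle 0 → 2 → 0: weight = 11, length = 2, mean = 11/2 ≈ 5.500
  cycle 1 → 0 → 1: weight = 8, length = 2, mean = 8/2 ≈ 4.000
Minimum mean = 1.000, attained e.g. along the cycle 0 → 0 with weight 1 and length 1. So λ(A) = 1/1 = 1.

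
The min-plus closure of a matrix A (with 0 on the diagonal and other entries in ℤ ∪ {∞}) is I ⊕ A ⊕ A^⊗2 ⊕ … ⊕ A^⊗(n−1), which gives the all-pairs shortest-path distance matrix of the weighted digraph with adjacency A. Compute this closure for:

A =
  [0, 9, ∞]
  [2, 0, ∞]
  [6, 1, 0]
Closure =
  [0, 9, ∞]
  [2, 0, ∞]
  [3, 1, 0]

This is the Floyd-Warshall all-pairs shortest-path computation. For each intermediate vertex k = 0, 1, …, 2, update dist[i][j] ← min(dist[i][j], dist[i][k] + dist[k][j]). The final matrix gives, for each (i, j), the minimum total weight of any directed path from i to j (possibly empty when i = j).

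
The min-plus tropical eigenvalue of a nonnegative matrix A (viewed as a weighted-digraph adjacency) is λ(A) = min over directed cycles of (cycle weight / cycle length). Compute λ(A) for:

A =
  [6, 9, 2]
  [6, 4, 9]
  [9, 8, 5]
λ(A) = 4

Enumerate directed cycles and compute their means (weight / length). Sample:
  cycle 0 → 0: weight = 6, length = 1, mean = 6/1 ≈ 6.000
  cycle 1 → 1: weight = 4, length = 1, mean = 4/1 ≈ 4.000
  cycle 2 → 2: weight = 5, length = 1, mean = 5/1 ≈ 5.000
  cycle 0 → 1 → 0: weight = 15, length = 2, mean = 15/2 ≈ 7.500
  cycle 0 → 2 → 0: weight = 11, length = 2, mean = 11/2 ≈ 5.500
  cycle 1 → 0 → 1: weight = 15, length = 2, mean = 15/2 ≈ 7.500
Minimum mean = 4.000, attained e.g. along the cycle 1 → 1 with weight 4 and length 1. So λ(A) = 4/1 = 4.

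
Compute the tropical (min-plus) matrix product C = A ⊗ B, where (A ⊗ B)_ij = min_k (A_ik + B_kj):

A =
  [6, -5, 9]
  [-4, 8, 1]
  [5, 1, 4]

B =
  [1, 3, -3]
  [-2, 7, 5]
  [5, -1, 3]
A ⊗ B =
  [-7, 2, 0]
  [-3, -1, -7]
  [-1, 3, 2]

Apply the min-plus product entry-by-entry:
  C[0][0] = min over k of (A[0][0] + B[0][0] = 6 + 1 = 7, A[0][1] + B[1][0] = -5 + -2 = -7, A[0][2] + B[2][0] = 9 + 5 = 14) = -7 (attained at k = 1)
  C[0][1] = min over k of (A[0][0] + B[0][1] = 6 + 3 = 9, A[0][1] + B[1][1] = -5 + 7 = 2, A[0][2] + B[2][1] = 9 + -1 = 8) = 2 (attained at k = 1)
  C[0][2] = min over k of (A[0][0] + B[0][2] = 6 + -3 = 3, A[0][1] + B[1][2] = -5 + 5 = 0, A[0][2] + B[2][2] = 9 + 3 = 12) = 0 (attained at k = 1)
  C[1][0] = min over k of (A[1][0] + B[0][0] = -4 + 1 = -3, A[1][1] + B[1][0] = 8 + -2 = 6, A[1][2] + B[2][0] = 1 + 5 = 6) = -3 (attained at k = 0)
  C[1][1] = min over k of (A[1][0] + B[0][1] = -4 + 3 = -1, A[1][1] + B[1][1] = 8 + 7 = 15, A[1][2] + B[2][1] = 1 + -1 = 0) = -1 (attained at k = 0)
  C[1][2] = min over k of (A[1][0] + B[0][2] = -4 + -3 = -7, A[1][1] + B[1][2] = 8 + 5 = 13, A[1][2] + B[2][2] = 1 + 3 = 4) = -7 (attained at k = 0)
  C[2][0] = min over k of (A[2][0] + B[0][0] = 5 + 1 = 6, A[2][1] + B[1][0] = 1 + -2 = -1, A[2][2] + B[2][0] = 4 + 5 = 9) = -1 (attained at k = 1)
  C[2][1] = min over k of (A[2][0] + B[0][1] = 5 + 3 = 8, A[2][1] + B[1][1] = 1 + 7 = 8, A[2][2] + B[2][1] = 4 + -1 = 3) = 3 (attained at k = 2)
  C[2][2] = min over k of (A[2][0] + B[0][2] = 5 + -3 = 2, A[2][1] + B[1][2] = 1 + 5 = 6, A[2][2] + B[2][2] = 4 + 3 = 7) = 2 (attained at k = 0)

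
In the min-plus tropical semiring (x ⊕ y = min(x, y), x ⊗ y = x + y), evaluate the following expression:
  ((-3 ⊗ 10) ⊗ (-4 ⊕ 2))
((-3 ⊗ 10) ⊗ (-4 ⊕ 2)) = 3

Expand innermost to outermost. Recall ⊕ takes the minimum of its arguments and ⊗ takes their sum. Working out the expression ((-3 ⊗ 10) ⊗ (-4 ⊕ 2)) gives 3.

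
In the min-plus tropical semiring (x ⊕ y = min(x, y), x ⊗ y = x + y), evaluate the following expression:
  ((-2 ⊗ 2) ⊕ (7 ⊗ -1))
((-2 ⊗ 2) ⊕ (7 ⊗ -1)) = 0

Expand innermost to outermost. Recall ⊕ takes the minimum of its arguments and ⊗ takes their sum. Working out the expression ((-2 ⊗ 2) ⊕ (7 ⊗ -1)) gives 0.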